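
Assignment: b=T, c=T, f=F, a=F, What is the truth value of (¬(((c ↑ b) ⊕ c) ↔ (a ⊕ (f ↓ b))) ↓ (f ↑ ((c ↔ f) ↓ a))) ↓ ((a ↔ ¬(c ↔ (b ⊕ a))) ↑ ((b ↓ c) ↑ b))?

c ↑ b = T ↑ T = F
(c ↑ b) ⊕ c = F ⊕ T = T
f ↓ b = F ↓ T = F
a ⊕ (f ↓ b) = F ⊕ F = F
((c ↑ b) ⊕ c) ↔ (a ⊕ (f ↓ b)) = T ↔ F = F
¬(((c ↑ b) ⊕ c) ↔ (a ⊕ (f ↓ b))) = ¬F = T
c ↔ f = T ↔ F = F
(c ↔ f) ↓ a = F ↓ F = T
f ↑ ((c ↔ f) ↓ a) = F ↑ T = T
¬(((c ↑ b) ⊕ c) ↔ (a ⊕ (f ↓ b))) ↓ (f ↑ ((c ↔ f) ↓ a)) = T ↓ T = F
b ⊕ a = T ⊕ F = T
c ↔ (b ⊕ a) = T ↔ T = T
¬(c ↔ (b ⊕ a)) = ¬T = F
a ↔ ¬(c ↔ (b ⊕ a)) = F ↔ F = T
b ↓ c = T ↓ T = F
(b ↓ c) ↑ b = F ↑ T = T
(a ↔ ¬(c ↔ (b ⊕ a))) ↑ ((b ↓ c) ↑ b) = T ↑ T = F
(¬(((c ↑ b) ⊕ c) ↔ (a ⊕ (f ↓ b))) ↓ (f ↑ ((c ↔ f) ↓ a))) ↓ ((a ↔ ¬(c ↔ (b ⊕ a))) ↑ ((b ↓ c) ↑ b)) = F ↓ F = T

T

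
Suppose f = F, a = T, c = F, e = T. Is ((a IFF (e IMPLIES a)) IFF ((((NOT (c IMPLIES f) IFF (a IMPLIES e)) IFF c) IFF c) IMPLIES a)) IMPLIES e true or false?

T

e IMPLIES a = T IMPLIES T = T
a IFF (e IMPLIES a) = T IFF T = T
c IMPLIES f = F IMPLIES F = T
NOT (c IMPLIES f) = NOT T = F
a IMPLIES e = T IMPLIES T = T
NOT (c IMPLIES f) IFF (a IMPLIES e) = F IFF T = F
(NOT (c IMPLIES f) IFF (a IMPLIES e)) IFF c = F IFF F = T
((NOT (c IMPLIES f) IFF (a IMPLIES e)) IFF c) IFF c = T IFF F = F
(((NOT (c IMPLIES f) IFF (a IMPLIES e)) IFF c) IFF c) IMPLIES a = F IMPLIES T = T
(a IFF (e IMPLIES a)) IFF ((((NOT (c IMPLIES f) IFF (a IMPLIES e)) IFF c) IFF c) IMPLIES a) = T IFF T = T
((a IFF (e IMPLIES a)) IFF ((((NOT (c IMPLIES f) IFF (a IMPLIES e)) IFF c) IFF c) IMPLIES a)) IMPLIES e = T IMPLIES T = T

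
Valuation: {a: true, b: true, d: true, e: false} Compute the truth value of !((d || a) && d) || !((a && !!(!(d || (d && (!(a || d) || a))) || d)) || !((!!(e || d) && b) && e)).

d || a = true || true = true
(d || a) && d = true && true = true
!((d || a) && d) = !true = false
a || d = true || true = true
!(a || d) = !true = false
!(a || d) || a = false || true = true
d && (!(a || d) || a) = true && true = true
d || (d && (!(a || d) || a)) = true || true = true
!(d || (d && (!(a || d) || a))) = !true = false
!(d || (d && (!(a || d) || a))) || d = false || true = true
!(!(d || (d && (!(a || d) || a))) || d) = !true = false
!!(!(d || (d && (!(a || d) || a))) || d) = !false = true
a && !!(!(d || (d && (!(a || d) || a))) || d) = true && true = true
e || d = false || true = true
!(e || d) = !true = false
!!(e || d) = !false = true
!!(e || d) && b = true && true = true
(!!(e || d) && b) && e = true && false = false
!((!!(e || d) && b) && e) = !false = true
(a && !!(!(d || (d && (!(a || d) || a))) || d)) || !((!!(e || d) && b) && e) = true || true = true
!((a && !!(!(d || (d && (!(a || d) || a))) || d)) || !((!!(e || d) && b) && e)) = !true = false
!((d || a) && d) || !((a && !!(!(d || (d && (!(a || d) || a))) || d)) || !((!!(e || d) && b) && e)) = false || false = false

false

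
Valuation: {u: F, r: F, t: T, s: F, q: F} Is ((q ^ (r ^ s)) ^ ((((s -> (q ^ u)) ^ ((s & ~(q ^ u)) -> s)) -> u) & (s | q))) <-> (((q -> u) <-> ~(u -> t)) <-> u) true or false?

Substituting u=F, r=F, t=T, s=F, q=F:
r ^ s = F ^ F = F
q ^ (r ^ s) = F ^ F = F
q ^ u = F ^ F = F
s -> (q ^ u) = F -> F = T
q ^ u = F ^ F = F
~(q ^ u) = ~F = T
s & ~(q ^ u) = F & T = F
(s & ~(q ^ u)) -> s = F -> F = T
(s -> (q ^ u)) ^ ((s & ~(q ^ u)) -> s) = T ^ T = F
((s -> (q ^ u)) ^ ((s & ~(q ^ u)) -> s)) -> u = F -> F = T
s | q = F | F = F
(((s -> (q ^ u)) ^ ((s & ~(q ^ u)) -> s)) -> u) & (s | q) = T & F = F
(q ^ (r ^ s)) ^ ((((s -> (q ^ u)) ^ ((s & ~(q ^ u)) -> s)) -> u) & (s | q)) = F ^ F = F
q -> u = F -> F = T
u -> t = F -> T = T
~(u -> t) = ~T = F
(q -> u) <-> ~(u -> t) = T <-> F = F
((q -> u) <-> ~(u -> t)) <-> u = F <-> F = T
((q ^ (r ^ s)) ^ ((((s -> (q ^ u)) ^ ((s & ~(q ^ u)) -> s)) -> u) & (s | q))) <-> (((q -> u) <-> ~(u -> t)) <-> u) = F <-> T = F

F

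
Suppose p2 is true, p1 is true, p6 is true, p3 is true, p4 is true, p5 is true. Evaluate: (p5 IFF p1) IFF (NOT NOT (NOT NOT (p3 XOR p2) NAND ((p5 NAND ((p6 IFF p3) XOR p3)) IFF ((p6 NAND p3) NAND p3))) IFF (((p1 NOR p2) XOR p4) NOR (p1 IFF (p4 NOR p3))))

p5 IFF p1 = True IFF True = True
p3 XOR p2 = True XOR True = False
NOT (p3 XOR p2) = NOT False = True
NOT NOT (p3 XOR p2) = NOT True = False
p6 IFF p3 = True IFF True = True
(p6 IFF p3) XOR p3 = True XOR True = False
p5 NAND ((p6 IFF p3) XOR p3) = True NAND False = True
p6 NAND p3 = True NAND True = False
(p6 NAND p3) NAND p3 = False NAND True = True
(p5 NAND ((p6 IFF p3) XOR p3)) IFF ((p6 NAND p3) NAND p3) = True IFF True = True
NOT NOT (p3 XOR p2) NAND ((p5 NAND ((p6 IFF p3) XOR p3)) IFF ((p6 NAND p3) NAND p3)) = False NAND True = True
NOT (NOT NOT (p3 XOR p2) NAND ((p5 NAND ((p6 IFF p3) XOR p3)) IFF ((p6 NAND p3) NAND p3))) = NOT True = False
NOT NOT (NOT NOT (p3 XOR p2) NAND ((p5 NAND ((p6 IFF p3) XOR p3)) IFF ((p6 NAND p3) NAND p3))) = NOT False = True
p1 NOR p2 = True NOR True = False
(p1 NOR p2) XOR p4 = False XOR True = True
p4 NOR p3 = True NOR True = False
p1 IFF (p4 NOR p3) = True IFF False = False
((p1 NOR p2) XOR p4) NOR (p1 IFF (p4 NOR p3)) = True NOR False = False
NOT NOT (NOT NOT (p3 XOR p2) NAND ((p5 NAND ((p6 IFF p3) XOR p3)) IFF ((p6 NAND p3) NAND p3))) IFF (((p1 NOR p2) XOR p4) NOR (p1 IFF (p4 NOR p3))) = True IFF False = False
(p5 IFF p1) IFF (NOT NOT (NOT NOT (p3 XOR p2) NAND ((p5 NAND ((p6 IFF p3) XOR p3)) IFF ((p6 NAND p3) NAND p3))) IFF (((p1 NOR p2) XOR p4) NOR (p1 IFF (p4 NOR p3)))) = True IFF False = False

False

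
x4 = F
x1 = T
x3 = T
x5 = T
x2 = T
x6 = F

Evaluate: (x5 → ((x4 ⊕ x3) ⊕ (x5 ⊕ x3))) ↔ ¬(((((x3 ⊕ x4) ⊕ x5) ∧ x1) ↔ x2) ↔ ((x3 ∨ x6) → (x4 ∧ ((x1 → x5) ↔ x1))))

x4 ⊕ x3 = F ⊕ T = T
x5 ⊕ x3 = T ⊕ T = F
(x4 ⊕ x3) ⊕ (x5 ⊕ x3) = T ⊕ F = T
x5 → ((x4 ⊕ x3) ⊕ (x5 ⊕ x3)) = T → T = T
x3 ⊕ x4 = T ⊕ F = T
(x3 ⊕ x4) ⊕ x5 = T ⊕ T = F
((x3 ⊕ x4) ⊕ x5) ∧ x1 = F ∧ T = F
(((x3 ⊕ x4) ⊕ x5) ∧ x1) ↔ x2 = F ↔ T = F
x3 ∨ x6 = T ∨ F = T
x1 → x5 = T → T = T
(x1 → x5) ↔ x1 = T ↔ T = T
x4 ∧ ((x1 → x5) ↔ x1) = F ∧ T = F
(x3 ∨ x6) → (x4 ∧ ((x1 → x5) ↔ x1)) = T → F = F
((((x3 ⊕ x4) ⊕ x5) ∧ x1) ↔ x2) ↔ ((x3 ∨ x6) → (x4 ∧ ((x1 → x5) ↔ x1))) = F ↔ F = T
¬(((((x3 ⊕ x4) ⊕ x5) ∧ x1) ↔ x2) ↔ ((x3 ∨ x6) → (x4 ∧ ((x1 → x5) ↔ x1)))) = ¬T = F
(x5 → ((x4 ⊕ x3) ⊕ (x5 ⊕ x3))) ↔ ¬(((((x3 ⊕ x4) ⊕ x5) ∧ x1) ↔ x2) ↔ ((x3 ∨ x6) → (x4 ∧ ((x1 → x5) ↔ x1)))) = T ↔ F = F

F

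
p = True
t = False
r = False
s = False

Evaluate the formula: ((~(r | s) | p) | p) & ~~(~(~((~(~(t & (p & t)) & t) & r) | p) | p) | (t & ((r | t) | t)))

Substituting p=True, t=False, r=False, s=False:
r | s = False | False = False
~(r | s) = ~False = True
~(r | s) | p = True | True = True
(~(r | s) | p) | p = True | True = True
p & t = True & False = False
t & (p & t) = False & False = False
~(t & (p & t)) = ~False = True
~(t & (p & t)) & t = True & False = False
~(~(t & (p & t)) & t) = ~False = True
~(~(t & (p & t)) & t) & r = True & False = False
(~(~(t & (p & t)) & t) & r) | p = False | True = True
~((~(~(t & (p & t)) & t) & r) | p) = ~True = False
~((~(~(t & (p & t)) & t) & r) | p) | p = False | True = True
~(~((~(~(t & (p & t)) & t) & r) | p) | p) = ~True = False
r | t = False | False = False
(r | t) | t = False | False = False
t & ((r | t) | t) = False & False = False
~(~((~(~(t & (p & t)) & t) & r) | p) | p) | (t & ((r | t) | t)) = False | False = False
~(~(~((~(~(t & (p & t)) & t) & r) | p) | p) | (t & ((r | t) | t))) = ~False = True
~~(~(~((~(~(t & (p & t)) & t) & r) | p) | p) | (t & ((r | t) | t))) = ~True = False
((~(r | s) | p) | p) & ~~(~(~((~(~(t & (p & t)) & t) & r) | p) | p) | (t & ((r | t) | t))) = True & False = False

False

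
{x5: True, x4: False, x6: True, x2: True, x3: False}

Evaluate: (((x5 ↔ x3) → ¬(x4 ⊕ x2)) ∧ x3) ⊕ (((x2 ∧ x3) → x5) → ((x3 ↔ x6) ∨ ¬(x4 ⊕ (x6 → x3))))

True

x5 ↔ x3 = True ↔ False = False
x4 ⊕ x2 = False ⊕ True = True
¬(x4 ⊕ x2) = ¬True = False
(x5 ↔ x3) → ¬(x4 ⊕ x2) = False → False = True
((x5 ↔ x3) → ¬(x4 ⊕ x2)) ∧ x3 = True ∧ False = False
x2 ∧ x3 = True ∧ False = False
(x2 ∧ x3) → x5 = False → True = True
x3 ↔ x6 = False ↔ True = False
x6 → x3 = True → False = False
x4 ⊕ (x6 → x3) = False ⊕ False = False
¬(x4 ⊕ (x6 → x3)) = ¬False = True
(x3 ↔ x6) ∨ ¬(x4 ⊕ (x6 → x3)) = False ∨ True = True
((x2 ∧ x3) → x5) → ((x3 ↔ x6) ∨ ¬(x4 ⊕ (x6 → x3))) = True → True = True
(((x5 ↔ x3) → ¬(x4 ⊕ x2)) ∧ x3) ⊕ (((x2 ∧ x3) → x5) → ((x3 ↔ x6) ∨ ¬(x4 ⊕ (x6 → x3)))) = False ⊕ True = True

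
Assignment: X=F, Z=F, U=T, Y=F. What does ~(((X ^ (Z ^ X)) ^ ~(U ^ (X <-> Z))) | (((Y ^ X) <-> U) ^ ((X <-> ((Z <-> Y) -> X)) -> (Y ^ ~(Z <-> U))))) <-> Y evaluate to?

Substituting X=F, Z=F, U=T, Y=F:
Z ^ X = F ^ F = F
X ^ (Z ^ X) = F ^ F = F
X <-> Z = F <-> F = T
U ^ (X <-> Z) = T ^ T = F
~(U ^ (X <-> Z)) = ~F = T
(X ^ (Z ^ X)) ^ ~(U ^ (X <-> Z)) = F ^ T = T
Y ^ X = F ^ F = F
(Y ^ X) <-> U = F <-> T = F
Z <-> Y = F <-> F = T
(Z <-> Y) -> X = T -> F = F
X <-> ((Z <-> Y) -> X) = F <-> F = T
Z <-> U = F <-> T = F
~(Z <-> U) = ~F = T
Y ^ ~(Z <-> U) = F ^ T = T
(X <-> ((Z <-> Y) -> X)) -> (Y ^ ~(Z <-> U)) = T -> T = T
((Y ^ X) <-> U) ^ ((X <-> ((Z <-> Y) -> X)) -> (Y ^ ~(Z <-> U))) = F ^ T = T
((X ^ (Z ^ X)) ^ ~(U ^ (X <-> Z))) | (((Y ^ X) <-> U) ^ ((X <-> ((Z <-> Y) -> X)) -> (Y ^ ~(Z <-> U)))) = T | T = T
~(((X ^ (Z ^ X)) ^ ~(U ^ (X <-> Z))) | (((Y ^ X) <-> U) ^ ((X <-> ((Z <-> Y) -> X)) -> (Y ^ ~(Z <-> U))))) = ~T = F
~(((X ^ (Z ^ X)) ^ ~(U ^ (X <-> Z))) | (((Y ^ X) <-> U) ^ ((X <-> ((Z <-> Y) -> X)) -> (Y ^ ~(Z <-> U))))) <-> Y = F <-> F = T

T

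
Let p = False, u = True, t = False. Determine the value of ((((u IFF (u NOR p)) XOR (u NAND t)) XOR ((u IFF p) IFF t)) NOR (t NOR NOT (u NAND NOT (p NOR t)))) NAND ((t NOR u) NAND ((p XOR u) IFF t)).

True

u NOR p = True NOR False = False
u IFF (u NOR p) = True IFF False = False
u NAND t = True NAND False = True
(u IFF (u NOR p)) XOR (u NAND t) = False XOR True = True
u IFF p = True IFF False = False
(u IFF p) IFF t = False IFF False = True
((u IFF (u NOR p)) XOR (u NAND t)) XOR ((u IFF p) IFF t) = True XOR True = False
p NOR t = False NOR False = True
NOT (p NOR t) = NOT True = False
u NAND NOT (p NOR t) = True NAND False = True
NOT (u NAND NOT (p NOR t)) = NOT True = False
t NOR NOT (u NAND NOT (p NOR t)) = False NOR False = True
(((u IFF (u NOR p)) XOR (u NAND t)) XOR ((u IFF p) IFF t)) NOR (t NOR NOT (u NAND NOT (p NOR t))) = False NOR True = False
t NOR u = False NOR True = False
p XOR u = False XOR True = True
(p XOR u) IFF t = True IFF False = False
(t NOR u) NAND ((p XOR u) IFF t) = False NAND False = True
((((u IFF (u NOR p)) XOR (u NAND t)) XOR ((u IFF p) IFF t)) NOR (t NOR NOT (u NAND NOT (p NOR t)))) NAND ((t NOR u) NAND ((p XOR u) IFF t)) = False NAND True = True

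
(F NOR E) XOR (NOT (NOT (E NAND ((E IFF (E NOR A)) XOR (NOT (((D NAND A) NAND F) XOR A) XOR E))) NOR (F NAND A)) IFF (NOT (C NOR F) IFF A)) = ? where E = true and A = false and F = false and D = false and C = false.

true

Substituting E=true, A=false, F=false, D=false, C=false:
F NOR E = false NOR true = false
E NOR A = true NOR false = false
E IFF (E NOR A) = true IFF false = false
D NAND A = false NAND false = true
(D NAND A) NAND F = true NAND false = true
((D NAND A) NAND F) XOR A = true XOR false = true
NOT (((D NAND A) NAND F) XOR A) = NOT true = false
NOT (((D NAND A) NAND F) XOR A) XOR E = false XOR true = true
(E IFF (E NOR A)) XOR (NOT (((D NAND A) NAND F) XOR A) XOR E) = false XOR true = true
E NAND ((E IFF (E NOR A)) XOR (NOT (((D NAND A) NAND F) XOR A) XOR E)) = true NAND true = false
NOT (E NAND ((E IFF (E NOR A)) XOR (NOT (((D NAND A) NAND F) XOR A) XOR E))) = NOT false = true
F NAND A = false NAND false = true
NOT (E NAND ((E IFF (E NOR A)) XOR (NOT (((D NAND A) NAND F) XOR A) XOR E))) NOR (F NAND A) = true NOR true = false
NOT (NOT (E NAND ((E IFF (E NOR A)) XOR (NOT (((D NAND A) NAND F) XOR A) XOR E))) NOR (F NAND A)) = NOT false = true
C NOR F = false NOR false = true
NOT (C NOR F) = NOT true = false
NOT (C NOR F) IFF A = false IFF false = true
NOT (NOT (E NAND ((E IFF (E NOR A)) XOR (NOT (((D NAND A) NAND F) XOR A) XOR E))) NOR (F NAND A)) IFF (NOT (C NOR F) IFF A) = true IFF true = true
(F NOR E) XOR (NOT (NOT (E NAND ((E IFF (E NOR A)) XOR (NOT (((D NAND A) NAND F) XOR A) XOR E))) NOR (F NAND A)) IFF (NOT (C NOR F) IFF A)) = false XOR true = true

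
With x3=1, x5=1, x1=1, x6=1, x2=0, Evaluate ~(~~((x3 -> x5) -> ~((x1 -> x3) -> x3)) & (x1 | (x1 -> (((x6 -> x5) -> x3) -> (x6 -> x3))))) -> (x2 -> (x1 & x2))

x3 -> x5 = 1 -> 1 = 1
x1 -> x3 = 1 -> 1 = 1
(x1 -> x3) -> x3 = 1 -> 1 = 1
~((x1 -> x3) -> x3) = ~1 = 0
(x3 -> x5) -> ~((x1 -> x3) -> x3) = 1 -> 0 = 0
~((x3 -> x5) -> ~((x1 -> x3) -> x3)) = ~0 = 1
~~((x3 -> x5) -> ~((x1 -> x3) -> x3)) = ~1 = 0
x6 -> x5 = 1 -> 1 = 1
(x6 -> x5) -> x3 = 1 -> 1 = 1
x6 -> x3 = 1 -> 1 = 1
((x6 -> x5) -> x3) -> (x6 -> x3) = 1 -> 1 = 1
x1 -> (((x6 -> x5) -> x3) -> (x6 -> x3)) = 1 -> 1 = 1
x1 | (x1 -> (((x6 -> x5) -> x3) -> (x6 -> x3))) = 1 | 1 = 1
~~((x3 -> x5) -> ~((x1 -> x3) -> x3)) & (x1 | (x1 -> (((x6 -> x5) -> x3) -> (x6 -> x3)))) = 0 & 1 = 0
~(~~((x3 -> x5) -> ~((x1 -> x3) -> x3)) & (x1 | (x1 -> (((x6 -> x5) -> x3) -> (x6 -> x3))))) = ~0 = 1
x1 & x2 = 1 & 0 = 0
x2 -> (x1 & x2) = 0 -> 0 = 1
~(~~((x3 -> x5) -> ~((x1 -> x3) -> x3)) & (x1 | (x1 -> (((x6 -> x5) -> x3) -> (x6 -> x3))))) -> (x2 -> (x1 & x2)) = 1 -> 1 = 1

1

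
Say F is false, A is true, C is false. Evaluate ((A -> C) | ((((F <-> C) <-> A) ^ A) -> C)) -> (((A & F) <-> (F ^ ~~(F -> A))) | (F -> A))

Substituting F=0, A=1, C=0:
A -> C = 1 -> 0 = 0
F <-> C = 0 <-> 0 = 1
(F <-> C) <-> A = 1 <-> 1 = 1
((F <-> C) <-> A) ^ A = 1 ^ 1 = 0
(((F <-> C) <-> A) ^ A) -> C = 0 -> 0 = 1
(A -> C) | ((((F <-> C) <-> A) ^ A) -> C) = 0 | 1 = 1
A & F = 1 & 0 = 0
F -> A = 0 -> 1 = 1
~(F -> A) = ~1 = 0
~~(F -> A) = ~0 = 1
F ^ ~~(F -> A) = 0 ^ 1 = 1
(A & F) <-> (F ^ ~~(F -> A)) = 0 <-> 1 = 0
F -> A = 0 -> 1 = 1
((A & F) <-> (F ^ ~~(F -> A))) | (F -> A) = 0 | 1 = 1
((A -> C) | ((((F <-> C) <-> A) ^ A) -> C)) -> (((A & F) <-> (F ^ ~~(F -> A))) | (F -> A)) = 1 -> 1 = 1

1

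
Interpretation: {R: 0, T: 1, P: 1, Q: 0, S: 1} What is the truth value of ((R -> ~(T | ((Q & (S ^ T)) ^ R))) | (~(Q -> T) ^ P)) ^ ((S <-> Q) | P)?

0

S ^ T = 1 ^ 1 = 0
Q & (S ^ T) = 0 & 0 = 0
(Q & (S ^ T)) ^ R = 0 ^ 0 = 0
T | ((Q & (S ^ T)) ^ R) = 1 | 0 = 1
~(T | ((Q & (S ^ T)) ^ R)) = ~1 = 0
R -> ~(T | ((Q & (S ^ T)) ^ R)) = 0 -> 0 = 1
Q -> T = 0 -> 1 = 1
~(Q -> T) = ~1 = 0
~(Q -> T) ^ P = 0 ^ 1 = 1
(R -> ~(T | ((Q & (S ^ T)) ^ R))) | (~(Q -> T) ^ P) = 1 | 1 = 1
S <-> Q = 1 <-> 0 = 0
(S <-> Q) | P = 0 | 1 = 1
((R -> ~(T | ((Q & (S ^ T)) ^ R))) | (~(Q -> T) ^ P)) ^ ((S <-> Q) | P) = 1 ^ 1 = 0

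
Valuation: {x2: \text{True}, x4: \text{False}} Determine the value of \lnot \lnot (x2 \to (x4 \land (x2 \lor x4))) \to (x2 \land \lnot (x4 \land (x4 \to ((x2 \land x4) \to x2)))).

\text{True}

x2 \lor x4 = \text{True} \lor \text{False} = \text{True}
x4 \land (x2 \lor x4) = \text{False} \land \text{True} = \text{False}
x2 \to (x4 \land (x2 \lor x4)) = \text{True} \to \text{False} = \text{False}
\lnot (x2 \to (x4 \land (x2 \lor x4))) = \lnot \text{False} = \text{True}
\lnot \lnot (x2 \to (x4 \land (x2 \lor x4))) = \lnot \text{True} = \text{False}
x2 \land x4 = \text{True} \land \text{False} = \text{False}
(x2 \land x4) \to x2 = \text{False} \to \text{True} = \text{True}
x4 \to ((x2 \land x4) \to x2) = \text{False} \to \text{True} = \text{True}
x4 \land (x4 \to ((x2 \land x4) \to x2)) = \text{False} \land \text{True} = \text{False}
\lnot (x4 \land (x4 \to ((x2 \land x4) \to x2))) = \lnot \text{False} = \text{True}
x2 \land \lnot (x4 \land (x4 \to ((x2 \land x4) \to x2))) = \text{True} \land \text{True} = \text{True}
\lnot \lnot (x2 \to (x4 \land (x2 \lor x4))) \to (x2 \land \lnot (x4 \land (x4 \to ((x2 \land x4) \to x2)))) = \text{False} \to \text{True} = \text{True}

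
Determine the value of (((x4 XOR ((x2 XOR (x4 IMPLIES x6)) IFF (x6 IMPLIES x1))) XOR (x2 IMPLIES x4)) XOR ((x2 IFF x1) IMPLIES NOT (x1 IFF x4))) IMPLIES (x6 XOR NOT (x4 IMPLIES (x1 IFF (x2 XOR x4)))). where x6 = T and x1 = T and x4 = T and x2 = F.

Substituting x6=T, x1=T, x4=T, x2=F:
x4 IMPLIES x6 = T IMPLIES T = T
x2 XOR (x4 IMPLIES x6) = F XOR T = T
x6 IMPLIES x1 = T IMPLIES T = T
(x2 XOR (x4 IMPLIES x6)) IFF (x6 IMPLIES x1) = T IFF T = T
x4 XOR ((x2 XOR (x4 IMPLIES x6)) IFF (x6 IMPLIES x1)) = T XOR T = F
x2 IMPLIES x4 = F IMPLIES T = T
(x4 XOR ((x2 XOR (x4 IMPLIES x6)) IFF (x6 IMPLIES x1))) XOR (x2 IMPLIES x4) = F XOR T = T
x2 IFF x1 = F IFF T = F
x1 IFF x4 = T IFF T = T
NOT (x1 IFF x4) = NOT T = F
(x2 IFF x1) IMPLIES NOT (x1 IFF x4) = F IMPLIES F = T
((x4 XOR ((x2 XOR (x4 IMPLIES x6)) IFF (x6 IMPLIES x1))) XOR (x2 IMPLIES x4)) XOR ((x2 IFF x1) IMPLIES NOT (x1 IFF x4)) = T XOR T = F
x2 XOR x4 = F XOR T = T
x1 IFF (x2 XOR x4) = T IFF T = T
x4 IMPLIES (x1 IFF (x2 XOR x4)) = T IMPLIES T = T
NOT (x4 IMPLIES (x1 IFF (x2 XOR x4))) = NOT T = F
x6 XOR NOT (x4 IMPLIES (x1 IFF (x2 XOR x4))) = T XOR F = T
(((x4 XOR ((x2 XOR (x4 IMPLIES x6)) IFF (x6 IMPLIES x1))) XOR (x2 IMPLIES x4)) XOR ((x2 IFF x1) IMPLIES NOT (x1 IFF x4))) IMPLIES (x6 XOR NOT (x4 IMPLIES (x1 IFF (x2 XOR x4)))) = F IMPLIES T = T

T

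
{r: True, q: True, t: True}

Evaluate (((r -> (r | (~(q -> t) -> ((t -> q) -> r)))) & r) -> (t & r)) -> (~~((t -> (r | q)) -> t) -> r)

Substituting r=True, q=True, t=True:
q -> t = True -> True = True
~(q -> t) = ~True = False
t -> q = True -> True = True
(t -> q) -> r = True -> True = True
~(q -> t) -> ((t -> q) -> r) = False -> True = True
r | (~(q -> t) -> ((t -> q) -> r)) = True | True = True
r -> (r | (~(q -> t) -> ((t -> q) -> r))) = True -> True = True
(r -> (r | (~(q -> t) -> ((t -> q) -> r)))) & r = True & True = True
t & r = True & True = True
((r -> (r | (~(q -> t) -> ((t -> q) -> r)))) & r) -> (t & r) = True -> True = True
r | q = True | True = True
t -> (r | q) = True -> True = True
(t -> (r | q)) -> t = True -> True = True
~((t -> (r | q)) -> t) = ~True = False
~~((t -> (r | q)) -> t) = ~False = True
~~((t -> (r | q)) -> t) -> r = True -> True = True
(((r -> (r | (~(q -> t) -> ((t -> q) -> r)))) & r) -> (t & r)) -> (~~((t -> (r | q)) -> t) -> r) = True -> True = True

True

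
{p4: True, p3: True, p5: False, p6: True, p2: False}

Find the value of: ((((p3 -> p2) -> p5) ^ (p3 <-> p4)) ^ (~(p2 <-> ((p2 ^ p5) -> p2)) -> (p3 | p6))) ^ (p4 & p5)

Substituting p4=True, p3=True, p5=False, p6=True, p2=False:
p3 -> p2 = True -> False = False
(p3 -> p2) -> p5 = False -> False = True
p3 <-> p4 = True <-> True = True
((p3 -> p2) -> p5) ^ (p3 <-> p4) = True ^ True = False
p2 ^ p5 = False ^ False = False
(p2 ^ p5) -> p2 = False -> False = True
p2 <-> ((p2 ^ p5) -> p2) = False <-> True = False
~(p2 <-> ((p2 ^ p5) -> p2)) = ~False = True
p3 | p6 = True | True = True
~(p2 <-> ((p2 ^ p5) -> p2)) -> (p3 | p6) = True -> True = True
(((p3 -> p2) -> p5) ^ (p3 <-> p4)) ^ (~(p2 <-> ((p2 ^ p5) -> p2)) -> (p3 | p6)) = False ^ True = True
p4 & p5 = True & False = False
((((p3 -> p2) -> p5) ^ (p3 <-> p4)) ^ (~(p2 <-> ((p2 ^ p5) -> p2)) -> (p3 | p6))) ^ (p4 & p5) = True ^ False = True

True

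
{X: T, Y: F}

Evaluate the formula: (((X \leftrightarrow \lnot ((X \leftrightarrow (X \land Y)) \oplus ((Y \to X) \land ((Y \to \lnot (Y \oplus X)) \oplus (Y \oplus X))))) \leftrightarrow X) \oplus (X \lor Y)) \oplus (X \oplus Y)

X \land Y = T \land F = F
X \leftrightarrow (X \land Y) = T \leftrightarrow F = F
Y \to X = F \to T = T
Y \oplus X = F \oplus T = T
\lnot (Y \oplus X) = \lnot T = F
Y \to \lnot (Y \oplus X) = F \to F = T
Y \oplus X = F \oplus T = T
(Y \to \lnot (Y \oplus X)) \oplus (Y \oplus X) = T \oplus T = F
(Y \to X) \land ((Y \to \lnot (Y \oplus X)) \oplus (Y \oplus X)) = T \land F = F
(X \leftrightarrow (X \land Y)) \oplus ((Y \to X) \land ((Y \to \lnot (Y \oplus X)) \oplus (Y \oplus X))) = F \oplus F = F
\lnot ((X \leftrightarrow (X \land Y)) \oplus ((Y \to X) \land ((Y \to \lnot (Y \oplus X)) \oplus (Y \oplus X)))) = \lnot F = T
X \leftrightarrow \lnot ((X \leftrightarrow (X \land Y)) \oplus ((Y \to X) \land ((Y \to \lnot (Y \oplus X)) \oplus (Y \oplus X)))) = T \leftrightarrow T = T
(X \leftrightarrow \lnot ((X \leftrightarrow (X \land Y)) \oplus ((Y \to X) \land ((Y \to \lnot (Y \oplus X)) \oplus (Y \oplus X))))) \leftrightarrow X = T \leftrightarrow T = T
X \lor Y = T \lor F = T
((X \leftrightarrow \lnot ((X \leftrightarrow (X \land Y)) \oplus ((Y \to X) \land ((Y \to \lnot (Y \oplus X)) \oplus (Y \oplus X))))) \leftrightarrow X) \oplus (X \lor Y) = T \oplus T = F
X \oplus Y = T \oplus F = T
(((X \leftrightarrow \lnot ((X \leftrightarrow (X \land Y)) \oplus ((Y \to X) \land ((Y \to \lnot (Y \oplus X)) \oplus (Y \oplus X))))) \leftrightarrow X) \oplus (X \lor Y)) \oplus (X \oplus Y) = F \oplus T = T

T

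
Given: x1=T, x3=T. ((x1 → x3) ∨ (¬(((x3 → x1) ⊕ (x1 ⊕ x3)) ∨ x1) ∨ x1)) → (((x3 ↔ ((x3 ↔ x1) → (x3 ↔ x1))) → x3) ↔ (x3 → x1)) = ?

T

x1 → x3 = T → T = T
x3 → x1 = T → T = T
x1 ⊕ x3 = T ⊕ T = F
(x3 → x1) ⊕ (x1 ⊕ x3) = T ⊕ F = T
((x3 → x1) ⊕ (x1 ⊕ x3)) ∨ x1 = T ∨ T = T
¬(((x3 → x1) ⊕ (x1 ⊕ x3)) ∨ x1) = ¬T = F
¬(((x3 → x1) ⊕ (x1 ⊕ x3)) ∨ x1) ∨ x1 = F ∨ T = T
(x1 → x3) ∨ (¬(((x3 → x1) ⊕ (x1 ⊕ x3)) ∨ x1) ∨ x1) = T ∨ T = T
x3 ↔ x1 = T ↔ T = T
x3 ↔ x1 = T ↔ T = T
(x3 ↔ x1) → (x3 ↔ x1) = T → T = T
x3 ↔ ((x3 ↔ x1) → (x3 ↔ x1)) = T ↔ T = T
(x3 ↔ ((x3 ↔ x1) → (x3 ↔ x1))) → x3 = T → T = T
x3 → x1 = T → T = T
((x3 ↔ ((x3 ↔ x1) → (x3 ↔ x1))) → x3) ↔ (x3 → x1) = T ↔ T = T
((x1 → x3) ∨ (¬(((x3 → x1) ⊕ (x1 ⊕ x3)) ∨ x1) ∨ x1)) → (((x3 ↔ ((x3 ↔ x1) → (x3 ↔ x1))) → x3) ↔ (x3 → x1)) = T → T = T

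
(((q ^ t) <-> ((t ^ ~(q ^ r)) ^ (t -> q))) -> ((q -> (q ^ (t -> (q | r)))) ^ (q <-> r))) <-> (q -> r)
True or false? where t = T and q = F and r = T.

T

q ^ t = F ^ T = T
q ^ r = F ^ T = T
~(q ^ r) = ~T = F
t ^ ~(q ^ r) = T ^ F = T
t -> q = T -> F = F
(t ^ ~(q ^ r)) ^ (t -> q) = T ^ F = T
(q ^ t) <-> ((t ^ ~(q ^ r)) ^ (t -> q)) = T <-> T = T
q | r = F | T = T
t -> (q | r) = T -> T = T
q ^ (t -> (q | r)) = F ^ T = T
q -> (q ^ (t -> (q | r))) = F -> T = T
q <-> r = F <-> T = F
(q -> (q ^ (t -> (q | r)))) ^ (q <-> r) = T ^ F = T
((q ^ t) <-> ((t ^ ~(q ^ r)) ^ (t -> q))) -> ((q -> (q ^ (t -> (q | r)))) ^ (q <-> r)) = T -> T = T
q -> r = F -> T = T
(((q ^ t) <-> ((t ^ ~(q ^ r)) ^ (t -> q))) -> ((q -> (q ^ (t -> (q | r)))) ^ (q <-> r))) <-> (q -> r) = T <-> T = T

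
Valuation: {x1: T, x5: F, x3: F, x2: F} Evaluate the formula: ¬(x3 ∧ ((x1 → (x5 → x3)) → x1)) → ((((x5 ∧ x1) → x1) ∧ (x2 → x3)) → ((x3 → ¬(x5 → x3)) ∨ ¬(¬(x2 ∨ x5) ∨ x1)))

T

x5 → x3 = F → F = T
x1 → (x5 → x3) = T → T = T
(x1 → (x5 → x3)) → x1 = T → T = T
x3 ∧ ((x1 → (x5 → x3)) → x1) = F ∧ T = F
¬(x3 ∧ ((x1 → (x5 → x3)) → x1)) = ¬F = T
x5 ∧ x1 = F ∧ T = F
(x5 ∧ x1) → x1 = F → T = T
x2 → x3 = F → F = T
((x5 ∧ x1) → x1) ∧ (x2 → x3) = T ∧ T = T
x5 → x3 = F → F = T
¬(x5 → x3) = ¬T = F
x3 → ¬(x5 → x3) = F → F = T
x2 ∨ x5 = F ∨ F = F
¬(x2 ∨ x5) = ¬F = T
¬(x2 ∨ x5) ∨ x1 = T ∨ T = T
¬(¬(x2 ∨ x5) ∨ x1) = ¬T = F
(x3 → ¬(x5 → x3)) ∨ ¬(¬(x2 ∨ x5) ∨ x1) = T ∨ F = T
(((x5 ∧ x1) → x1) ∧ (x2 → x3)) → ((x3 → ¬(x5 → x3)) ∨ ¬(¬(x2 ∨ x5) ∨ x1)) = T → T = T
¬(x3 ∧ ((x1 → (x5 → x3)) → x1)) → ((((x5 ∧ x1) → x1) ∧ (x2 → x3)) → ((x3 → ¬(x5 → x3)) ∨ ¬(¬(x2 ∨ x5) ∨ x1))) = T → T = T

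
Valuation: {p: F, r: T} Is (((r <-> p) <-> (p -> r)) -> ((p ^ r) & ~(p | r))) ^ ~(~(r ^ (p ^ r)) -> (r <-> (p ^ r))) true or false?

T

r <-> p = T <-> F = F
p -> r = F -> T = T
(r <-> p) <-> (p -> r) = F <-> T = F
p ^ r = F ^ T = T
p | r = F | T = T
~(p | r) = ~T = F
(p ^ r) & ~(p | r) = T & F = F
((r <-> p) <-> (p -> r)) -> ((p ^ r) & ~(p | r)) = F -> F = T
p ^ r = F ^ T = T
r ^ (p ^ r) = T ^ T = F
~(r ^ (p ^ r)) = ~F = T
p ^ r = F ^ T = T
r <-> (p ^ r) = T <-> T = T
~(r ^ (p ^ r)) -> (r <-> (p ^ r)) = T -> T = T
~(~(r ^ (p ^ r)) -> (r <-> (p ^ r))) = ~T = F
(((r <-> p) <-> (p -> r)) -> ((p ^ r) & ~(p | r))) ^ ~(~(r ^ (p ^ r)) -> (r <-> (p ^ r))) = T ^ F = T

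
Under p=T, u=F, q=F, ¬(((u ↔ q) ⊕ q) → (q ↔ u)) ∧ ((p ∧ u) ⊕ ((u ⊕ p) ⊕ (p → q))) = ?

u ↔ q = F ↔ F = T
(u ↔ q) ⊕ q = T ⊕ F = T
q ↔ u = F ↔ F = T
((u ↔ q) ⊕ q) → (q ↔ u) = T → T = T
¬(((u ↔ q) ⊕ q) → (q ↔ u)) = ¬T = F
p ∧ u = T ∧ F = F
u ⊕ p = F ⊕ T = T
p → q = T → F = F
(u ⊕ p) ⊕ (p → q) = T ⊕ F = T
(p ∧ u) ⊕ ((u ⊕ p) ⊕ (p → q)) = F ⊕ T = T
¬(((u ↔ q) ⊕ q) → (q ↔ u)) ∧ ((p ∧ u) ⊕ ((u ⊕ p) ⊕ (p → q))) = F ∧ T = F

F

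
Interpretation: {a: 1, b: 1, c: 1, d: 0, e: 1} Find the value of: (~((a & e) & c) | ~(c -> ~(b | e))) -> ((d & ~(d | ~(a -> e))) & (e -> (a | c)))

a & e = 1 & 1 = 1
(a & e) & c = 1 & 1 = 1
~((a & e) & c) = ~1 = 0
b | e = 1 | 1 = 1
~(b | e) = ~1 = 0
c -> ~(b | e) = 1 -> 0 = 0
~(c -> ~(b | e)) = ~0 = 1
~((a & e) & c) | ~(c -> ~(b | e)) = 0 | 1 = 1
a -> e = 1 -> 1 = 1
~(a -> e) = ~1 = 0
d | ~(a -> e) = 0 | 0 = 0
~(d | ~(a -> e)) = ~0 = 1
d & ~(d | ~(a -> e)) = 0 & 1 = 0
a | c = 1 | 1 = 1
e -> (a | c) = 1 -> 1 = 1
(d & ~(d | ~(a -> e))) & (e -> (a | c)) = 0 & 1 = 0
(~((a & e) & c) | ~(c -> ~(b | e))) -> ((d & ~(d | ~(a -> e))) & (e -> (a | c))) = 1 -> 0 = 0

0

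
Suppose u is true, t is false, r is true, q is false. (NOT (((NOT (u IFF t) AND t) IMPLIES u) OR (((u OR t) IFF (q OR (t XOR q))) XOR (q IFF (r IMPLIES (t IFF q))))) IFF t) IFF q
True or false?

False

u IFF t = True IFF False = False
NOT (u IFF t) = NOT False = True
NOT (u IFF t) AND t = True AND False = False
(NOT (u IFF t) AND t) IMPLIES u = False IMPLIES True = True
u OR t = True OR False = True
t XOR q = False XOR False = False
q OR (t XOR q) = False OR False = False
(u OR t) IFF (q OR (t XOR q)) = True IFF False = False
t IFF q = False IFF False = True
r IMPLIES (t IFF q) = True IMPLIES True = True
q IFF (r IMPLIES (t IFF q)) = False IFF True = False
((u OR t) IFF (q OR (t XOR q))) XOR (q IFF (r IMPLIES (t IFF q))) = False XOR False = False
((NOT (u IFF t) AND t) IMPLIES u) OR (((u OR t) IFF (q OR (t XOR q))) XOR (q IFF (r IMPLIES (t IFF q)))) = True OR False = True
NOT (((NOT (u IFF t) AND t) IMPLIES u) OR (((u OR t) IFF (q OR (t XOR q))) XOR (q IFF (r IMPLIES (t IFF q))))) = NOT True = False
NOT (((NOT (u IFF t) AND t) IMPLIES u) OR (((u OR t) IFF (q OR (t XOR q))) XOR (q IFF (r IMPLIES (t IFF q))))) IFF t = False IFF False = True
(NOT (((NOT (u IFF t) AND t) IMPLIES u) OR (((u OR t) IFF (q OR (t XOR q))) XOR (q IFF (r IMPLIES (t IFF q))))) IFF t) IFF q = True IFF False = False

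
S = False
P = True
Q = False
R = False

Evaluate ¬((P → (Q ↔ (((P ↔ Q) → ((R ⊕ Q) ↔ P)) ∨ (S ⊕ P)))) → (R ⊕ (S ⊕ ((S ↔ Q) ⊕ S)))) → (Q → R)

P ↔ Q = True ↔ False = False
R ⊕ Q = False ⊕ False = False
(R ⊕ Q) ↔ P = False ↔ True = False
(P ↔ Q) → ((R ⊕ Q) ↔ P) = False → False = True
S ⊕ P = False ⊕ True = True
((P ↔ Q) → ((R ⊕ Q) ↔ P)) ∨ (S ⊕ P) = True ∨ True = True
Q ↔ (((P ↔ Q) → ((R ⊕ Q) ↔ P)) ∨ (S ⊕ P)) = False ↔ True = False
P → (Q ↔ (((P ↔ Q) → ((R ⊕ Q) ↔ P)) ∨ (S ⊕ P))) = True → False = False
S ↔ Q = False ↔ False = True
(S ↔ Q) ⊕ S = True ⊕ False = True
S ⊕ ((S ↔ Q) ⊕ S) = False ⊕ True = True
R ⊕ (S ⊕ ((S ↔ Q) ⊕ S)) = False ⊕ True = True
(P → (Q ↔ (((P ↔ Q) → ((R ⊕ Q) ↔ P)) ∨ (S ⊕ P)))) → (R ⊕ (S ⊕ ((S ↔ Q) ⊕ S))) = False → True = True
¬((P → (Q ↔ (((P ↔ Q) → ((R ⊕ Q) ↔ P)) ∨ (S ⊕ P)))) → (R ⊕ (S ⊕ ((S ↔ Q) ⊕ S)))) = ¬True = False
Q → R = False → False = True
¬((P → (Q ↔ (((P ↔ Q) → ((R ⊕ Q) ↔ P)) ∨ (S ⊕ P)))) → (R ⊕ (S ⊕ ((S ↔ Q) ⊕ S)))) → (Q → R) = False → True = True

True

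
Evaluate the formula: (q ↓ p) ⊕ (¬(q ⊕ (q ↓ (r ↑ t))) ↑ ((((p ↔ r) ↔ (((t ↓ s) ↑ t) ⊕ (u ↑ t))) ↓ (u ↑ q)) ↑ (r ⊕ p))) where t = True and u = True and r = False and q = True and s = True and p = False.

Substituting t=True, u=True, r=False, q=True, s=True, p=False:
q ↓ p = True ↓ False = False
r ↑ t = False ↑ True = True
q ↓ (r ↑ t) = True ↓ True = False
q ⊕ (q ↓ (r ↑ t)) = True ⊕ False = True
¬(q ⊕ (q ↓ (r ↑ t))) = ¬True = False
p ↔ r = False ↔ False = True
t ↓ s = True ↓ True = False
(t ↓ s) ↑ t = False ↑ True = True
u ↑ t = True ↑ True = False
((t ↓ s) ↑ t) ⊕ (u ↑ t) = True ⊕ False = True
(p ↔ r) ↔ (((t ↓ s) ↑ t) ⊕ (u ↑ t)) = True ↔ True = True
u ↑ q = True ↑ True = False
((p ↔ r) ↔ (((t ↓ s) ↑ t) ⊕ (u ↑ t))) ↓ (u ↑ q) = True ↓ False = False
r ⊕ p = False ⊕ False = False
(((p ↔ r) ↔ (((t ↓ s) ↑ t) ⊕ (u ↑ t))) ↓ (u ↑ q)) ↑ (r ⊕ p) = False ↑ False = True
¬(q ⊕ (q ↓ (r ↑ t))) ↑ ((((p ↔ r) ↔ (((t ↓ s) ↑ t) ⊕ (u ↑ t))) ↓ (u ↑ q)) ↑ (r ⊕ p)) = False ↑ True = True
(q ↓ p) ⊕ (¬(q ⊕ (q ↓ (r ↑ t))) ↑ ((((p ↔ r) ↔ (((t ↓ s) ↑ t) ⊕ (u ↑ t))) ↓ (u ↑ q)) ↑ (r ⊕ p))) = False ⊕ True = True

True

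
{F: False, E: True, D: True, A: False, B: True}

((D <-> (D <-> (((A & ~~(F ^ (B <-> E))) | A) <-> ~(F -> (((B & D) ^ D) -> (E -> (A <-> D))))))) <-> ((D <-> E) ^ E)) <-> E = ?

Substituting F=False, E=True, D=True, A=False, B=True:
B <-> E = True <-> True = True
F ^ (B <-> E) = False ^ True = True
~(F ^ (B <-> E)) = ~True = False
~~(F ^ (B <-> E)) = ~False = True
A & ~~(F ^ (B <-> E)) = False & True = False
(A & ~~(F ^ (B <-> E))) | A = False | False = False
B & D = True & True = True
(B & D) ^ D = True ^ True = False
A <-> D = False <-> True = False
E -> (A <-> D) = True -> False = False
((B & D) ^ D) -> (E -> (A <-> D)) = False -> False = True
F -> (((B & D) ^ D) -> (E -> (A <-> D))) = False -> True = True
~(F -> (((B & D) ^ D) -> (E -> (A <-> D)))) = ~True = False
((A & ~~(F ^ (B <-> E))) | A) <-> ~(F -> (((B & D) ^ D) -> (E -> (A <-> D)))) = False <-> False = True
D <-> (((A & ~~(F ^ (B <-> E))) | A) <-> ~(F -> (((B & D) ^ D) -> (E -> (A <-> D))))) = True <-> True = True
D <-> (D <-> (((A & ~~(F ^ (B <-> E))) | A) <-> ~(F -> (((B & D) ^ D) -> (E -> (A <-> D)))))) = True <-> True = True
D <-> E = True <-> True = True
(D <-> E) ^ E = True ^ True = False
(D <-> (D <-> (((A & ~~(F ^ (B <-> E))) | A) <-> ~(F -> (((B & D) ^ D) -> (E -> (A <-> D))))))) <-> ((D <-> E) ^ E) = True <-> False = False
((D <-> (D <-> (((A & ~~(F ^ (B <-> E))) | A) <-> ~(F -> (((B & D) ^ D) -> (E -> (A <-> D))))))) <-> ((D <-> E) ^ E)) <-> E = False <-> True = False

False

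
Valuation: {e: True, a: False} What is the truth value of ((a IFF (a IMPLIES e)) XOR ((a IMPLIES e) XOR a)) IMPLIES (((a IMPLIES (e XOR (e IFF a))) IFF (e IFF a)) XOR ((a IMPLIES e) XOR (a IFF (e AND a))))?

False

a IMPLIES e = False IMPLIES True = True
a IFF (a IMPLIES e) = False IFF True = False
a IMPLIES e = False IMPLIES True = True
(a IMPLIES e) XOR a = True XOR False = True
(a IFF (a IMPLIES e)) XOR ((a IMPLIES e) XOR a) = False XOR True = True
e IFF a = True IFF False = False
e XOR (e IFF a) = True XOR False = True
a IMPLIES (e XOR (e IFF a)) = False IMPLIES True = True
e IFF a = True IFF False = False
(a IMPLIES (e XOR (e IFF a))) IFF (e IFF a) = True IFF False = False
a IMPLIES e = False IMPLIES True = True
e AND a = True AND False = False
a IFF (e AND a) = False IFF False = True
(a IMPLIES e) XOR (a IFF (e AND a)) = True XOR True = False
((a IMPLIES (e XOR (e IFF a))) IFF (e IFF a)) XOR ((a IMPLIES e) XOR (a IFF (e AND a))) = False XOR False = False
((a IFF (a IMPLIES e)) XOR ((a IMPLIES e) XOR a)) IMPLIES (((a IMPLIES (e XOR (e IFF a))) IFF (e IFF a)) XOR ((a IMPLIES e) XOR (a IFF (e AND a)))) = True IMPLIES False = False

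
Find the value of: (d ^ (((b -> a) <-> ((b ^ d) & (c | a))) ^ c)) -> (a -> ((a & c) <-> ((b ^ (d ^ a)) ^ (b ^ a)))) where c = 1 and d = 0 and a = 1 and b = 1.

1

b -> a = 1 -> 1 = 1
b ^ d = 1 ^ 0 = 1
c | a = 1 | 1 = 1
(b ^ d) & (c | a) = 1 & 1 = 1
(b -> a) <-> ((b ^ d) & (c | a)) = 1 <-> 1 = 1
((b -> a) <-> ((b ^ d) & (c | a))) ^ c = 1 ^ 1 = 0
d ^ (((b -> a) <-> ((b ^ d) & (c | a))) ^ c) = 0 ^ 0 = 0
a & c = 1 & 1 = 1
d ^ a = 0 ^ 1 = 1
b ^ (d ^ a) = 1 ^ 1 = 0
b ^ a = 1 ^ 1 = 0
(b ^ (d ^ a)) ^ (b ^ a) = 0 ^ 0 = 0
(a & c) <-> ((b ^ (d ^ a)) ^ (b ^ a)) = 1 <-> 0 = 0
a -> ((a & c) <-> ((b ^ (d ^ a)) ^ (b ^ a))) = 1 -> 0 = 0
(d ^ (((b -> a) <-> ((b ^ d) & (c | a))) ^ c)) -> (a -> ((a & c) <-> ((b ^ (d ^ a)) ^ (b ^ a)))) = 0 -> 0 = 1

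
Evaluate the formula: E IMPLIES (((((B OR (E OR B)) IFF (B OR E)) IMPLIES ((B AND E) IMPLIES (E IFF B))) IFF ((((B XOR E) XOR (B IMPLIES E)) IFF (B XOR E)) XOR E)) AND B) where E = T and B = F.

F

E OR B = T OR F = T
B OR (E OR B) = F OR T = T
B OR E = F OR T = T
(B OR (E OR B)) IFF (B OR E) = T IFF T = T
B AND E = F AND T = F
E IFF B = T IFF F = F
(B AND E) IMPLIES (E IFF B) = F IMPLIES F = T
((B OR (E OR B)) IFF (B OR E)) IMPLIES ((B AND E) IMPLIES (E IFF B)) = T IMPLIES T = T
B XOR E = F XOR T = T
B IMPLIES E = F IMPLIES T = T
(B XOR E) XOR (B IMPLIES E) = T XOR T = F
B XOR E = F XOR T = T
((B XOR E) XOR (B IMPLIES E)) IFF (B XOR E) = F IFF T = F
(((B XOR E) XOR (B IMPLIES E)) IFF (B XOR E)) XOR E = F XOR T = T
(((B OR (E OR B)) IFF (B OR E)) IMPLIES ((B AND E) IMPLIES (E IFF B))) IFF ((((B XOR E) XOR (B IMPLIES E)) IFF (B XOR E)) XOR E) = T IFF T = T
((((B OR (E OR B)) IFF (B OR E)) IMPLIES ((B AND E) IMPLIES (E IFF B))) IFF ((((B XOR E) XOR (B IMPLIES E)) IFF (B XOR E)) XOR E)) AND B = T AND F = F
E IMPLIES (((((B OR (E OR B)) IFF (B OR E)) IMPLIES ((B AND E) IMPLIES (E IFF B))) IFF ((((B XOR E) XOR (B IMPLIES E)) IFF (B XOR E)) XOR E)) AND B) = T IMPLIES F = F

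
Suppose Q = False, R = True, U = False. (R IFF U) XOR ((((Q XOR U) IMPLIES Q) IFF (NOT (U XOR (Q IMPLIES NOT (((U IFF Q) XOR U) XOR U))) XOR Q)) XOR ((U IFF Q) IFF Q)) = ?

R IFF U = True IFF False = False
Q XOR U = False XOR False = False
(Q XOR U) IMPLIES Q = False IMPLIES False = True
U IFF Q = False IFF False = True
(U IFF Q) XOR U = True XOR False = True
((U IFF Q) XOR U) XOR U = True XOR False = True
NOT (((U IFF Q) XOR U) XOR U) = NOT True = False
Q IMPLIES NOT (((U IFF Q) XOR U) XOR U) = False IMPLIES False = True
U XOR (Q IMPLIES NOT (((U IFF Q) XOR U) XOR U)) = False XOR True = True
NOT (U XOR (Q IMPLIES NOT (((U IFF Q) XOR U) XOR U))) = NOT True = False
NOT (U XOR (Q IMPLIES NOT (((U IFF Q) XOR U) XOR U))) XOR Q = False XOR False = False
((Q XOR U) IMPLIES Q) IFF (NOT (U XOR (Q IMPLIES NOT (((U IFF Q) XOR U) XOR U))) XOR Q) = True IFF False = False
U IFF Q = False IFF False = True
(U IFF Q) IFF Q = True IFF False = False
(((Q XOR U) IMPLIES Q) IFF (NOT (U XOR (Q IMPLIES NOT (((U IFF Q) XOR U) XOR U))) XOR Q)) XOR ((U IFF Q) IFF Q) = False XOR False = False
(R IFF U) XOR ((((Q XOR U) IMPLIES Q) IFF (NOT (U XOR (Q IMPLIES NOT (((U IFF Q) XOR U) XOR U))) XOR Q)) XOR ((U IFF Q) IFF Q)) = False XOR False = False

False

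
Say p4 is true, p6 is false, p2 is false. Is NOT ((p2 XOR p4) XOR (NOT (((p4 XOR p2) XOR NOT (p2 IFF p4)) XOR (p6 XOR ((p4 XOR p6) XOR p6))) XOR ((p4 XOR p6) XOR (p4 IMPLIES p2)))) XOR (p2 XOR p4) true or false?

p2 XOR p4 = False XOR True = True
p4 XOR p2 = True XOR False = True
p2 IFF p4 = False IFF True = False
NOT (p2 IFF p4) = NOT False = True
(p4 XOR p2) XOR NOT (p2 IFF p4) = True XOR True = False
p4 XOR p6 = True XOR False = True
(p4 XOR p6) XOR p6 = True XOR False = True
p6 XOR ((p4 XOR p6) XOR p6) = False XOR True = True
((p4 XOR p2) XOR NOT (p2 IFF p4)) XOR (p6 XOR ((p4 XOR p6) XOR p6)) = False XOR True = True
NOT (((p4 XOR p2) XOR NOT (p2 IFF p4)) XOR (p6 XOR ((p4 XOR p6) XOR p6))) = NOT True = False
p4 XOR p6 = True XOR False = True
p4 IMPLIES p2 = True IMPLIES False = False
(p4 XOR p6) XOR (p4 IMPLIES p2) = True XOR False = True
NOT (((p4 XOR p2) XOR NOT (p2 IFF p4)) XOR (p6 XOR ((p4 XOR p6) XOR p6))) XOR ((p4 XOR p6) XOR (p4 IMPLIES p2)) = False XOR True = True
(p2 XOR p4) XOR (NOT (((p4 XOR p2) XOR NOT (p2 IFF p4)) XOR (p6 XOR ((p4 XOR p6) XOR p6))) XOR ((p4 XOR p6) XOR (p4 IMPLIES p2))) = True XOR True = False
NOT ((p2 XOR p4) XOR (NOT (((p4 XOR p2) XOR NOT (p2 IFF p4)) XOR (p6 XOR ((p4 XOR p6) XOR p6))) XOR ((p4 XOR p6) XOR (p4 IMPLIES p2)))) = NOT False = True
p2 XOR p4 = False XOR True = True
NOT ((p2 XOR p4) XOR (NOT (((p4 XOR p2) XOR NOT (p2 IFF p4)) XOR (p6 XOR ((p4 XOR p6) XOR p6))) XOR ((p4 XOR p6) XOR (p4 IMPLIES p2)))) XOR (p2 XOR p4) = True XOR True = False

False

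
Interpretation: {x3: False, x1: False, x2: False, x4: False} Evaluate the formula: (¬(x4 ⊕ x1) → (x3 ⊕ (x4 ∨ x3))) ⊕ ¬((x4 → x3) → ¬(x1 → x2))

True

Substituting x3=False, x1=False, x2=False, x4=False:
x4 ⊕ x1 = False ⊕ False = False
¬(x4 ⊕ x1) = ¬False = True
x4 ∨ x3 = False ∨ False = False
x3 ⊕ (x4 ∨ x3) = False ⊕ False = False
¬(x4 ⊕ x1) → (x3 ⊕ (x4 ∨ x3)) = True → False = False
x4 → x3 = False → False = True
x1 → x2 = False → False = True
¬(x1 → x2) = ¬True = False
(x4 → x3) → ¬(x1 → x2) = True → False = False
¬((x4 → x3) → ¬(x1 → x2)) = ¬False = True
(¬(x4 ⊕ x1) → (x3 ⊕ (x4 ∨ x3))) ⊕ ¬((x4 → x3) → ¬(x1 → x2)) = False ⊕ True = True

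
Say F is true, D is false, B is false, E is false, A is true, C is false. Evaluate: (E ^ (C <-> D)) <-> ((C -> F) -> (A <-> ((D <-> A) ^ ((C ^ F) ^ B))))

C <-> D = 0 <-> 0 = 1
E ^ (C <-> D) = 0 ^ 1 = 1
C -> F = 0 -> 1 = 1
D <-> A = 0 <-> 1 = 0
C ^ F = 0 ^ 1 = 1
(C ^ F) ^ B = 1 ^ 0 = 1
(D <-> A) ^ ((C ^ F) ^ B) = 0 ^ 1 = 1
A <-> ((D <-> A) ^ ((C ^ F) ^ B)) = 1 <-> 1 = 1
(C -> F) -> (A <-> ((D <-> A) ^ ((C ^ F) ^ B))) = 1 -> 1 = 1
(E ^ (C <-> D)) <-> ((C -> F) -> (A <-> ((D <-> A) ^ ((C ^ F) ^ B)))) = 1 <-> 1 = 1

1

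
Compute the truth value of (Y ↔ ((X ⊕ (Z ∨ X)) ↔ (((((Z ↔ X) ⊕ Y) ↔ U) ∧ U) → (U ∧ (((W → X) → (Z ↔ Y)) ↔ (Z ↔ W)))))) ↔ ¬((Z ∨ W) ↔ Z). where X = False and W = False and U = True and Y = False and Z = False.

Z ∨ X = False ∨ False = False
X ⊕ (Z ∨ X) = False ⊕ False = False
Z ↔ X = False ↔ False = True
(Z ↔ X) ⊕ Y = True ⊕ False = True
((Z ↔ X) ⊕ Y) ↔ U = True ↔ True = True
(((Z ↔ X) ⊕ Y) ↔ U) ∧ U = True ∧ True = True
W → X = False → False = True
Z ↔ Y = False ↔ False = True
(W → X) → (Z ↔ Y) = True → True = True
Z ↔ W = False ↔ False = True
((W → X) → (Z ↔ Y)) ↔ (Z ↔ W) = True ↔ True = True
U ∧ (((W → X) → (Z ↔ Y)) ↔ (Z ↔ W)) = True ∧ True = True
((((Z ↔ X) ⊕ Y) ↔ U) ∧ U) → (U ∧ (((W → X) → (Z ↔ Y)) ↔ (Z ↔ W))) = True → True = True
(X ⊕ (Z ∨ X)) ↔ (((((Z ↔ X) ⊕ Y) ↔ U) ∧ U) → (U ∧ (((W → X) → (Z ↔ Y)) ↔ (Z ↔ W)))) = False ↔ True = False
Y ↔ ((X ⊕ (Z ∨ X)) ↔ (((((Z ↔ X) ⊕ Y) ↔ U) ∧ U) → (U ∧ (((W → X) → (Z ↔ Y)) ↔ (Z ↔ W))))) = False ↔ False = True
Z ∨ W = False ∨ False = False
(Z ∨ W) ↔ Z = False ↔ False = True
¬((Z ∨ W) ↔ Z) = ¬True = False
(Y ↔ ((X ⊕ (Z ∨ X)) ↔ (((((Z ↔ X) ⊕ Y) ↔ U) ∧ U) → (U ∧ (((W → X) → (Z ↔ Y)) ↔ (Z ↔ W)))))) ↔ ¬((Z ∨ W) ↔ Z) = True ↔ False = False

False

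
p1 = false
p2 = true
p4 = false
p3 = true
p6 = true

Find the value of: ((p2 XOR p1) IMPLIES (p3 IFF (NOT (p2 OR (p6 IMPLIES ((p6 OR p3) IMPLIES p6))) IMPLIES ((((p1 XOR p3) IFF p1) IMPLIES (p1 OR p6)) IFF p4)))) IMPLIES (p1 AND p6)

p2 XOR p1 = true XOR false = true
p6 OR p3 = true OR true = true
(p6 OR p3) IMPLIES p6 = true IMPLIES true = true
p6 IMPLIES ((p6 OR p3) IMPLIES p6) = true IMPLIES true = true
p2 OR (p6 IMPLIES ((p6 OR p3) IMPLIES p6)) = true OR true = true
NOT (p2 OR (p6 IMPLIES ((p6 OR p3) IMPLIES p6))) = NOT true = false
p1 XOR p3 = false XOR true = true
(p1 XOR p3) IFF p1 = true IFF false = false
p1 OR p6 = false OR true = true
((p1 XOR p3) IFF p1) IMPLIES (p1 OR p6) = false IMPLIES true = true
(((p1 XOR p3) IFF p1) IMPLIES (p1 OR p6)) IFF p4 = true IFF false = false
NOT (p2 OR (p6 IMPLIES ((p6 OR p3) IMPLIES p6))) IMPLIES ((((p1 XOR p3) IFF p1) IMPLIES (p1 OR p6)) IFF p4) = false IMPLIES false = true
p3 IFF (NOT (p2 OR (p6 IMPLIES ((p6 OR p3) IMPLIES p6))) IMPLIES ((((p1 XOR p3) IFF p1) IMPLIES (p1 OR p6)) IFF p4)) = true IFF true = true
(p2 XOR p1) IMPLIES (p3 IFF (NOT (p2 OR (p6 IMPLIES ((p6 OR p3) IMPLIES p6))) IMPLIES ((((p1 XOR p3) IFF p1) IMPLIES (p1 OR p6)) IFF p4))) = true IMPLIES true = true
p1 AND p6 = false AND true = false
((p2 XOR p1) IMPLIES (p3 IFF (NOT (p2 OR (p6 IMPLIES ((p6 OR p3) IMPLIES p6))) IMPLIES ((((p1 XOR p3) IFF p1) IMPLIES (p1 OR p6)) IFF p4)))) IMPLIES (p1 AND p6) = true IMPLIES false = false

false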